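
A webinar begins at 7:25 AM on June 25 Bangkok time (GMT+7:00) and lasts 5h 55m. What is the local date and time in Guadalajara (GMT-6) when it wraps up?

12:20 AM on June 25

Guadalajara is 13:00 behind Bangkok.
After 5 hours and 55 minutes it is 1:20 PM in Bangkok.
Shift by the zone difference: 1:20 PM − 13:00 = 12:20 AM on Jun 25 in Guadalajara.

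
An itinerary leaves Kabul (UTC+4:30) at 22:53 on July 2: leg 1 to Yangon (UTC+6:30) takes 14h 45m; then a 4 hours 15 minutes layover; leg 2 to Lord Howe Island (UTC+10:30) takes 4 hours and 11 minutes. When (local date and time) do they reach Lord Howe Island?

Convert departure to UTC: 22:53 − 4:30 = 18:23 UTC on Jul 2.
Add 14 hours and 45 minutes leg 1 → 09:08 UTC (Jul 3).
Add 4 hours 15 minutes layover in Yangon → 13:23 UTC.
Add 4 hours and 11 minutes leg 2 → 17:34 UTC.
Lord Howe Island is UTC+10:30, so local arrival = 17:34 + 10:30 = 04:04 on Jul 4.

04:04 on Jul 4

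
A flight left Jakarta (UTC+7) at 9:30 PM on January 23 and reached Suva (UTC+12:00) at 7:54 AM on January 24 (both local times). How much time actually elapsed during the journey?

5 hours 24 minutes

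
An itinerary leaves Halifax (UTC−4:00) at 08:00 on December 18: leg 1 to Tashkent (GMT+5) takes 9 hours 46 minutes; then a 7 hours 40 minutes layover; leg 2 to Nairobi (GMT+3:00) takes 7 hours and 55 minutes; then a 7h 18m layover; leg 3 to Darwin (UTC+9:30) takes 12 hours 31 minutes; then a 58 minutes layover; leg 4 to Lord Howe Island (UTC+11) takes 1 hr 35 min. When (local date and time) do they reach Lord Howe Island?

22:43 on Dec 20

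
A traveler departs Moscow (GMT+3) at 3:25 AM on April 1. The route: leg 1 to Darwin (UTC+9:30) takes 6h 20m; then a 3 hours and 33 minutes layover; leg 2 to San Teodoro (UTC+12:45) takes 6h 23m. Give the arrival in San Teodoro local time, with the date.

Convert departure to UTC: 3:25 AM − 3:00 = 12:25 AM UTC on Apr 1.
Add 6 hours 20 minutes leg 1 → 6:45 AM UTC.
Add 3 hours 33 minutes layover in Darwin → 10:18 AM UTC.
Add 6 hours 23 minutes leg 2 → 4:41 PM UTC.
San Teodoro is UTC+12:45, so local arrival = 4:41 PM + 12:45 = 5:26 AM on Apr 2.

5:26 AM on April 2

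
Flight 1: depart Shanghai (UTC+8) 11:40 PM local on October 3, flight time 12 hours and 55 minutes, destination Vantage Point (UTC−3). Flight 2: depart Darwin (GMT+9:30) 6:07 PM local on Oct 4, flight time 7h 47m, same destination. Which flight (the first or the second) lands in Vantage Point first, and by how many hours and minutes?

the first, by 11 hours 49 minutes

Flight 1 in UTC: 11:40 PM − 8:00 = 3:40 PM on Oct 3.
+12 hours and 55 minutes → arrive 4:35 AM UTC on Oct 4.
Flight 2 in UTC: 6:07 PM − 9:30 = 8:37 AM on Oct 4.
+7 hours and 47 minutes → arrive 4:24 PM UTC on Oct 4.
Flight 1 lands earlier by 11 hours 49 minutes.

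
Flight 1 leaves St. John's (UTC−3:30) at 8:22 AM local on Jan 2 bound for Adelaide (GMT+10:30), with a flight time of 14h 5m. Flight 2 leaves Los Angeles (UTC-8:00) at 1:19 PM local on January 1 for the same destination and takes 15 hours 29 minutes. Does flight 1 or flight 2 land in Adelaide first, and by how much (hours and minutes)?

Flight 1 in UTC: 8:22 AM + 3:30 = 11:52 AM on Jan 2.
+14 hours and 5 minutes → arrive 1:57 AM UTC on Jan 3.
Flight 2 in UTC: 1:19 PM + 8:00 = 9:19 PM on Jan 1.
+15 hours and 29 minutes → arrive 12:48 PM UTC on Jan 2.
Flight 2 lands earlier by 13 hours 9 minutes.

the second, by 13 hours 9 minutes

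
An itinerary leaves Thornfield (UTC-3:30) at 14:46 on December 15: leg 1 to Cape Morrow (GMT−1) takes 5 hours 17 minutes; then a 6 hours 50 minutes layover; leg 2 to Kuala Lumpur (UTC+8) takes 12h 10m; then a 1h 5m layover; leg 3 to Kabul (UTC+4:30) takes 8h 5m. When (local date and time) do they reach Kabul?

Convert departure to UTC: 14:46 + 3:30 = 18:16 UTC on Dec 15.
Add 5 hours and 17 minutes leg 1 → 23:33 UTC.
Add 6 hours and 50 minutes layover in Cape Morrow → 06:23 UTC (Dec 16).
Add 12 hours and 10 minutes leg 2 → 18:33 UTC.
Add 1 hour 5 minutes layover in Kuala Lumpur → 19:38 UTC.
Add 8 hours 5 minutes leg 3 → 03:43 UTC (Dec 17).
Kabul is UTC+4:30, so local arrival = 03:43 + 4:30 = 08:13 on Dec 17.

08:13 on December 17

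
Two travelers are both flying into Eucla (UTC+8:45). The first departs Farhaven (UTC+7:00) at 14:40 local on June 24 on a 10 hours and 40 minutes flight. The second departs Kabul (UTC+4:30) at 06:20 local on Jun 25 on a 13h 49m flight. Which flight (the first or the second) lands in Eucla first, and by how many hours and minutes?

Flight 1 in UTC: 14:40 − 7:00 = 07:40 on Jun 24.
+10 hours 40 minutes → arrive 18:20 UTC on Jun 24.
Flight 2 in UTC: 06:20 − 4:30 = 01:50 on Jun 25.
+13 hours 49 minutes → arrive 15:39 UTC on Jun 25.
Flight 1 lands earlier by 21 hours 19 minutes.

the first, by 21 hours 19 minutes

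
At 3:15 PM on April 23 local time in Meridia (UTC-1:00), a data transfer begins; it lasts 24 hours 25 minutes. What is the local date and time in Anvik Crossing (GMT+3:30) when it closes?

8:10 PM on April 24

Convert start to UTC: 3:15 PM + 1:00 = 4:15 PM UTC on Apr 23.
Add 24 hours and 25 minutes duration → 4:40 PM UTC (Apr 24).
Anvik Crossing is UTC+3:30, so local end time = 4:40 PM + 3:30 = 8:10 PM on Apr 24.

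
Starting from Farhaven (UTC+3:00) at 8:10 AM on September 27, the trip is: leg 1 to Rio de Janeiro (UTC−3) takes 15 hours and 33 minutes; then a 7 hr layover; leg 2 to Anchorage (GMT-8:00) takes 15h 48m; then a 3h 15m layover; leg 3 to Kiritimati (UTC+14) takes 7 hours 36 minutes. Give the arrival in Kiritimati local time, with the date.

8:22 PM on Sep 29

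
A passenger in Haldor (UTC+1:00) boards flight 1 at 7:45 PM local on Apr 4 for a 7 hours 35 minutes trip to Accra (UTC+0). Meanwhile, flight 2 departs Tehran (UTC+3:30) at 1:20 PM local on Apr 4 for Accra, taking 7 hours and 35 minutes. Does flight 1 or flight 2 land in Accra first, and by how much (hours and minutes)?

Flight 1 in UTC: 7:45 PM − 1:00 = 6:45 PM on Apr 4.
+7 hours and 35 minutes → arrive 2:20 AM UTC on Apr 5.
Flight 2 in UTC: 1:20 PM − 3:30 = 9:50 AM on Apr 4.
+7 hours 35 minutes → arrive 5:25 PM UTC on Apr 4.
Flight 2 lands earlier by 8 hours 55 minutes.

the second, by 8 hours 55 minutes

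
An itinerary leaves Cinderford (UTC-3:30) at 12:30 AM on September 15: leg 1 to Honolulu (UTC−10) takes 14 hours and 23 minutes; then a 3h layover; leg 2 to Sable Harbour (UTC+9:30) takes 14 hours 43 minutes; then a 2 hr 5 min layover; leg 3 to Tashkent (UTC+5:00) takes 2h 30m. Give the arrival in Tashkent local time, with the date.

9:41 PM on September 16

Convert departure to UTC: 12:30 AM + 3:30 = 4:00 AM UTC on Sep 15.
Add 14 hours 23 minutes leg 1 → 6:23 PM UTC.
Add 3 hours layover in Honolulu → 9:23 PM UTC.
Add 14 hours 43 minutes leg 2 → 12:06 PM UTC (Sep 16).
Add 2 hours 5 minutes layover in Sable Harbour → 2:11 PM UTC.
Add 2 hours and 30 minutes leg 3 → 4:41 PM UTC.
Tashkent is UTC+5:00, so local arrival = 4:41 PM + 5:00 = 9:41 PM on Sep 16.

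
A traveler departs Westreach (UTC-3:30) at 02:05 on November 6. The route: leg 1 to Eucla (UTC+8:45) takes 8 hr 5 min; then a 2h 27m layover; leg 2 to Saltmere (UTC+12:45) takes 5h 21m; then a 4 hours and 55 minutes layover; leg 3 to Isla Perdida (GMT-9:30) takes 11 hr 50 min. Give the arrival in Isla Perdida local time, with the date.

04:43 on November 7

Convert departure to UTC: 02:05 + 3:30 = 05:35 UTC on Nov 6.
Add 8 hours 5 minutes leg 1 → 13:40 UTC.
Add 2 hours 27 minutes layover in Eucla → 16:07 UTC.
Add 5 hours 21 minutes leg 2 → 21:28 UTC.
Add 4 hours 55 minutes layover in Saltmere → 02:23 UTC (Nov 7).
Add 11 hours 50 minutes leg 3 → 14:13 UTC.
Isla Perdida is UTC−9:30, so local arrival = 14:13 − 9:30 = 04:43 on Nov 7.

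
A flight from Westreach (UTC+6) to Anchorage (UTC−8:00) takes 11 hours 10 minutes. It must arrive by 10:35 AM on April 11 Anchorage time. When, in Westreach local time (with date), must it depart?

1:25 PM on April 11

Target arrival in UTC: 10:35 AM + 8:00 = 6:35 PM on Apr 11.
Subtract 11 hours and 10 minutes → departure 7:25 AM UTC on Apr 11.
Westreach is UTC+6:00: 7:25 AM + 6:00 = 1:25 PM on Apr 11.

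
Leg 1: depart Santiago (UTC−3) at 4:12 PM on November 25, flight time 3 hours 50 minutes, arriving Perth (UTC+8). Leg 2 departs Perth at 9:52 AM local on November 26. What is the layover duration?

2 hours 50 minutes

Convert departure to UTC: 4:12 PM + 3:00 = 7:12 PM UTC on Nov 25.
Add 3 hours and 50 minutes flight time → 11:02 PM UTC.
Perth is UTC+8:00, so local arrival = 11:02 PM + 8:00 = 7:02 AM on Nov 26.
Layover = 9:52 AM − 7:02 AM = 2 hours 50 minutes.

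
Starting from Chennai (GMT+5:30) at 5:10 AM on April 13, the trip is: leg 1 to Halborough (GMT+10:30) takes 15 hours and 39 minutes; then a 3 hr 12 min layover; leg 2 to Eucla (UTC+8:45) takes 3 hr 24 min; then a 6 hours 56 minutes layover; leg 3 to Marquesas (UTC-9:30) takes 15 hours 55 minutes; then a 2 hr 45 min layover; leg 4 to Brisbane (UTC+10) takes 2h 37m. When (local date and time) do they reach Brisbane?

Convert departure to UTC: 5:10 AM − 5:30 = 11:40 PM UTC on Apr 12.
Add 15 hours and 39 minutes leg 1 → 3:19 PM UTC (Apr 13).
Add 3 hours and 12 minutes layover in Halborough → 6:31 PM UTC.
Add 3 hours 24 minutes leg 2 → 9:55 PM UTC.
Add 6 hours 56 minutes layover in Eucla → 4:51 AM UTC (Apr 14).
Add 15 hours 55 minutes leg 3 → 8:46 PM UTC.
Add 2 hours 45 minutes layover in Marquesas → 11:31 PM UTC.
Add 2 hours and 37 minutes leg 4 → 2:08 AM UTC (Apr 15).
Brisbane is UTC+10:00, so local arrival = 2:08 AM + 10:00 = 12:08 PM on Apr 15.

12:08 PM on Apr 15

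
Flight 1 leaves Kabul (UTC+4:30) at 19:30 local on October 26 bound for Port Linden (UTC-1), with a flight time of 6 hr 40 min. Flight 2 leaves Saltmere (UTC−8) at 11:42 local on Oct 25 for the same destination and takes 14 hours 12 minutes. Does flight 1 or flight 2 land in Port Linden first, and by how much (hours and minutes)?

Flight 1 in UTC: 19:30 − 4:30 = 15:00 on Oct 26.
+6 hours 40 minutes → arrive 21:40 UTC on Oct 26.
Flight 2 in UTC: 11:42 + 8:00 = 19:42 on Oct 25.
+14 hours 12 minutes → arrive 09:54 UTC on Oct 26.
Flight 2 lands earlier by 11 hours 46 minutes.

the second, by 11 hours 46 minutes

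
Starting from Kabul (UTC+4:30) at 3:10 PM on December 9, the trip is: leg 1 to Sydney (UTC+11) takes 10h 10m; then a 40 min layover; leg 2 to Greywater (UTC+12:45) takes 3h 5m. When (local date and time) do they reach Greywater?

1:20 PM on Dec 10

Convert departure to UTC: 3:10 PM − 4:30 = 10:40 AM UTC on Dec 9.
Add 10 hours and 10 minutes leg 1 → 8:50 PM UTC.
Add 40 minutes layover in Sydney → 9:30 PM UTC.
Add 3 hours and 5 minutes leg 2 → 12:35 AM UTC (Dec 10).
Greywater is UTC+12:45, so local arrival = 12:35 AM + 12:45 = 1:20 PM on Dec 10.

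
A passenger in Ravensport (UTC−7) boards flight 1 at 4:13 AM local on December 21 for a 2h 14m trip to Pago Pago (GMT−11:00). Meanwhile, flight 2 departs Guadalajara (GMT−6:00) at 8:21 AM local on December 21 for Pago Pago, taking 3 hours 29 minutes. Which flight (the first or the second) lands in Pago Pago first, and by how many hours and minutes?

the first, by 4 hours 23 minutes

Flight 1 in UTC: 4:13 AM + 7:00 = 11:13 AM on Dec 21.
+2 hours and 14 minutes → arrive 1:27 PM UTC on Dec 21.
Flight 2 in UTC: 8:21 AM + 6:00 = 2:21 PM on Dec 21.
+3 hours 29 minutes → arrive 5:50 PM UTC on Dec 21.
Flight 1 lands earlier by 4 hours 23 minutes.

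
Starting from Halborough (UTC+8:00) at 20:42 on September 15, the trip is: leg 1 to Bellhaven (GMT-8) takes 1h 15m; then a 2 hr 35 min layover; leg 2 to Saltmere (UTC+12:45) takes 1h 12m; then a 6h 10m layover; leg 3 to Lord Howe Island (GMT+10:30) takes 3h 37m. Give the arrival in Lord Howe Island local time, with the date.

14:01 on September 16

Convert departure to UTC: 20:42 − 8:00 = 12:42 UTC on Sep 15.
Add 1 hour and 15 minutes leg 1 → 13:57 UTC.
Add 2 hours and 35 minutes layover in Bellhaven → 16:32 UTC.
Add 1 hour 12 minutes leg 2 → 17:44 UTC.
Add 6 hours 10 minutes layover in Saltmere → 23:54 UTC.
Add 3 hours and 37 minutes leg 3 → 03:31 UTC (Sep 16).
Lord Howe Island is UTC+10:30, so local arrival = 03:31 + 10:30 = 14:01 on Sep 16.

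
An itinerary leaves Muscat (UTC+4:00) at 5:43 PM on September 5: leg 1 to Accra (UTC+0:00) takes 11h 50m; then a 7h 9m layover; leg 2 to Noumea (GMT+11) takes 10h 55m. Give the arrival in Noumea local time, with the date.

6:37 AM on September 7

Convert departure to UTC: 5:43 PM − 4:00 = 1:43 PM UTC on Sep 5.
Add 11 hours and 50 minutes leg 1 → 1:33 AM UTC (Sep 6).
Add 7 hours 9 minutes layover in Accra → 8:42 AM UTC.
Add 10 hours 55 minutes leg 2 → 7:37 PM UTC.
Noumea is UTC+11:00, so local arrival = 7:37 PM + 11:00 = 6:37 AM on Sep 7.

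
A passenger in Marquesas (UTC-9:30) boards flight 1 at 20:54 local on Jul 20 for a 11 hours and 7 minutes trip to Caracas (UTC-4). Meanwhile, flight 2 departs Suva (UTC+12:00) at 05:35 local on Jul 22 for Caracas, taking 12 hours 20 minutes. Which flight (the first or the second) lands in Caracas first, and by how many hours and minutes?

Flight 1 in UTC: 20:54 + 9:30 = 06:24 on Jul 21.
+11 hours 7 minutes → arrive 17:31 UTC on Jul 21.
Flight 2 in UTC: 05:35 − 12:00 = 17:35 on Jul 21.
+12 hours 20 minutes → arrive 05:55 UTC on Jul 22.
Flight 1 lands earlier by 12 hours 24 minutes.

the first, by 12 hours 24 minutes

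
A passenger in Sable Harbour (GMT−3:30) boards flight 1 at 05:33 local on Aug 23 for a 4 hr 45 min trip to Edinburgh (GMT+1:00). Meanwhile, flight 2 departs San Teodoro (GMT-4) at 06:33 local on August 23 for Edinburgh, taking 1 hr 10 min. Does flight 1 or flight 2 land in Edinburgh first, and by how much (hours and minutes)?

Flight 1 in UTC: 05:33 + 3:30 = 09:03 on Aug 23.
+4 hours 45 minutes → arrive 13:48 UTC on Aug 23.
Flight 2 in UTC: 06:33 + 4:00 = 10:33 on Aug 23.
+1 hour and 10 minutes → arrive 11:43 UTC on Aug 23.
Flight 2 lands earlier by 2 hours 5 minutes.

the second, by 2 hours 5 minutes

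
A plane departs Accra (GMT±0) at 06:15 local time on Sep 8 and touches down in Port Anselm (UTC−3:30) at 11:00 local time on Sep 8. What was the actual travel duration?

Departure is already UTC: 06:15 on Sep 8.
Arrival in UTC: 11:00 + 3:30 = 14:30 on Sep 8.
Elapsed = 14:30 − 06:15 = 8 hours 15 minutes.

8 hours 15 minutes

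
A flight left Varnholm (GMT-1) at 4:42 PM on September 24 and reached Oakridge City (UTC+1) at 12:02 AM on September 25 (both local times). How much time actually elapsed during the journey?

5 hours 20 minutes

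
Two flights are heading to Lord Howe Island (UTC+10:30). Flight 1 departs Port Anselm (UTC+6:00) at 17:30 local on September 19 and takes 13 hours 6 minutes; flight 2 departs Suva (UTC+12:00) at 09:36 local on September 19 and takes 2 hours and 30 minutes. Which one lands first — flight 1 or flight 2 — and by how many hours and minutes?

Flight 1 in UTC: 17:30 − 6:00 = 11:30 on Sep 19.
+13 hours and 6 minutes → arrive 00:36 UTC on Sep 20.
Flight 2 in UTC: 09:36 − 12:00 = 21:36 on Sep 18.
+2 hours 30 minutes → arrive 00:06 UTC on Sep 19.
Flight 2 lands earlier by 24 hours 30 minutes.

the second, by 24 hours 30 minutes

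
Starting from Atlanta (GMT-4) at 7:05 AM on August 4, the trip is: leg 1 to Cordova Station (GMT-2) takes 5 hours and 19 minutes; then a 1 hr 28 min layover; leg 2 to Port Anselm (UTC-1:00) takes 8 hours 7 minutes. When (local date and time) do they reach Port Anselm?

12:59 AM on August 5

Convert departure to UTC: 7:05 AM + 4:00 = 11:05 AM UTC on Aug 4.
Add 5 hours and 19 minutes leg 1 → 4:24 PM UTC.
Add 1 hour and 28 minutes layover in Cordova Station → 5:52 PM UTC.
Add 8 hours 7 minutes leg 2 → 1:59 AM UTC (Aug 5).
Port Anselm is UTC−1:00, so local arrival = 1:59 AM − 1:00 = 12:59 AM on Aug 5.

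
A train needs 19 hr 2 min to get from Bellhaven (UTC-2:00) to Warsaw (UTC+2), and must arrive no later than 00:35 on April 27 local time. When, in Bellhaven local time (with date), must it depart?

01:33 on April 26

Target arrival in UTC: 00:35 − 2:00 = 22:35 on Apr 26.
Subtract 19 hours 2 minutes → departure 03:33 UTC on Apr 26.
Bellhaven is UTC−2:00: 03:33 − 2:00 = 01:33 on Apr 26.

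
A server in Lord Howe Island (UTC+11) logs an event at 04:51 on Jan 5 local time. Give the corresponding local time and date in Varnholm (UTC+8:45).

02:36 on January 5

In UTC: 04:51 − 11:00 = 17:51 on Jan 4.
Varnholm is UTC+8:45: 17:51 + 8:45 = 02:36 on Jan 5.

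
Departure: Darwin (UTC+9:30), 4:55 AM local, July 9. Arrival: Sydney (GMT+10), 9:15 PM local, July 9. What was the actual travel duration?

15 hours 50 minutes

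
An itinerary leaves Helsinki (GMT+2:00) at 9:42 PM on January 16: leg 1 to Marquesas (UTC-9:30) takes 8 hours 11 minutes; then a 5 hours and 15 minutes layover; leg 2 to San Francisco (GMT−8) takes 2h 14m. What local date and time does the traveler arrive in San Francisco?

Convert departure to UTC: 9:42 PM − 2:00 = 7:42 PM UTC on Jan 16.
Add 8 hours and 11 minutes leg 1 → 3:53 AM UTC (Jan 17).
Add 5 hours 15 minutes layover in Marquesas → 9:08 AM UTC.
Add 2 hours and 14 minutes leg 2 → 11:22 AM UTC.
San Francisco is UTC−8:00, so local arrival = 11:22 AM − 8:00 = 3:22 AM on Jan 17.

3:22 AM on Jan 17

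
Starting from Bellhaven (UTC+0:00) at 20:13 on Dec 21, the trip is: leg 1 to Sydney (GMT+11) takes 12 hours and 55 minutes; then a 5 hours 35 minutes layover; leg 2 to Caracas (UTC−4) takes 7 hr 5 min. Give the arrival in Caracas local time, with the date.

17:48 on Dec 22

Bellhaven is at UTC+0, so departure is already 20:13 UTC on Dec 21.
Add 12 hours 55 minutes leg 1 → 09:08 UTC (Dec 22).
Add 5 hours and 35 minutes layover in Sydney → 14:43 UTC.
Add 7 hours 5 minutes leg 2 → 21:48 UTC.
Caracas is UTC−4:00, so local arrival = 21:48 − 4:00 = 17:48 on Dec 22.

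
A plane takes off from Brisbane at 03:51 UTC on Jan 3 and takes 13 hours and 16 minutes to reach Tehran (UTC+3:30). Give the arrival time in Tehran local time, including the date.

Departure is given in UTC: 03:51 on Jan 3.
Add 13 hours 16 minutes → 17:07 UTC.
Tehran is UTC+3:30: 17:07 + 3:30 = 20:37 on Jan 3.

20:37 on January 3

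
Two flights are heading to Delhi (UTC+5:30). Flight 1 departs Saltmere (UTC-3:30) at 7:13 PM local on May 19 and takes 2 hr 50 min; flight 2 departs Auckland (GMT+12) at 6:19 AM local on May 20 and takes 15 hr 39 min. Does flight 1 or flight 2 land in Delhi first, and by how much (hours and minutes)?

the first, by 8 hours 25 minutes

Flight 1 in UTC: 7:13 PM + 3:30 = 10:43 PM on May 19.
+2 hours 50 minutes → arrive 1:33 AM UTC on May 20.
Flight 2 in UTC: 6:19 AM − 12:00 = 6:19 PM on May 19.
+15 hours and 39 minutes → arrive 9:58 AM UTC on May 20.
Flight 1 lands earlier by 8 hours 25 minutes.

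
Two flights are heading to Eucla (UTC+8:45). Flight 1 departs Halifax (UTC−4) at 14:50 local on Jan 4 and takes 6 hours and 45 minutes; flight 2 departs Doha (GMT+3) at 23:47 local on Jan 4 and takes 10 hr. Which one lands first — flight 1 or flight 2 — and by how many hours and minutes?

Flight 1 in UTC: 14:50 + 4:00 = 18:50 on Jan 4.
+6 hours 45 minutes → arrive 01:35 UTC on Jan 5.
Flight 2 in UTC: 23:47 − 3:00 = 20:47 on Jan 4.
+10 hours → arrive 06:47 UTC on Jan 5.
Flight 1 lands earlier by 5 hours 12 minutes.

the first, by 5 hours 12 minutes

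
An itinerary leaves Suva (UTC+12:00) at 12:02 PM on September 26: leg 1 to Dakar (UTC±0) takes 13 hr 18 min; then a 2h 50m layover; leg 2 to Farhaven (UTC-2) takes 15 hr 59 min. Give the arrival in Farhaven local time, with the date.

6:09 AM on September 27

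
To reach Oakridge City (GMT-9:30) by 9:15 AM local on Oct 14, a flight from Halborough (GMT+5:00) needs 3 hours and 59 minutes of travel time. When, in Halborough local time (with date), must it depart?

7:46 PM on October 14

Target arrival in UTC: 9:15 AM + 9:30 = 6:45 PM on Oct 14.
Subtract 3 hours and 59 minutes → departure 2:46 PM UTC on Oct 14.
Halborough is UTC+5:00: 2:46 PM + 5:00 = 7:46 PM on Oct 14.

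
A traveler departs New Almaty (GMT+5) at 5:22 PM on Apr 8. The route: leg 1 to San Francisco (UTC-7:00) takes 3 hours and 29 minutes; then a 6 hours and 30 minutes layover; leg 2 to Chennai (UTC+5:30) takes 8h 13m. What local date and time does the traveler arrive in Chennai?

12:04 PM on April 9

Convert departure to UTC: 5:22 PM − 5:00 = 12:22 PM UTC on Apr 8.
Add 3 hours 29 minutes leg 1 → 3:51 PM UTC.
Add 6 hours and 30 minutes layover in San Francisco → 10:21 PM UTC.
Add 8 hours 13 minutes leg 2 → 6:34 AM UTC (Apr 9).
Chennai is UTC+5:30, so local arrival = 6:34 AM + 5:30 = 12:04 PM on Apr 9.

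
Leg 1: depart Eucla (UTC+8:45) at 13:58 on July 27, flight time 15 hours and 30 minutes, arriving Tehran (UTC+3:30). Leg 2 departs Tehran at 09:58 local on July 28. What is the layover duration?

9 hours 45 minutes

Convert departure to UTC: 13:58 − 8:45 = 05:13 UTC on Jul 27.
Add 15 hours and 30 minutes flight time → 20:43 UTC.
Tehran is UTC+3:30, so local arrival = 20:43 + 3:30 = 00:13 on Jul 28.
Layover = 09:58 − 00:13 = 9 hours 45 minutes.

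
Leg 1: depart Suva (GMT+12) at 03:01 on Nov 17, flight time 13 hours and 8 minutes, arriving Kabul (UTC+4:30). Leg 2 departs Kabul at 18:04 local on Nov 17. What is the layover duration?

9 hours 25 minutes

Convert departure to UTC: 03:01 − 12:00 = 15:01 UTC on Nov 16.
Add 13 hours and 8 minutes flight time → 04:09 UTC (Nov 17).
Kabul is UTC+4:30, so local arrival = 04:09 + 4:30 = 08:39 on Nov 17.
Layover = 18:04 − 08:39 = 9 hours 25 minutes.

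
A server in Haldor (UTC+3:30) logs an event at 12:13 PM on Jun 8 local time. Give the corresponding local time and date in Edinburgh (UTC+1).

In UTC: 12:13 PM − 3:30 = 8:43 AM on Jun 8.
Edinburgh is UTC+1:00: 8:43 AM + 1:00 = 9:43 AM on Jun 8.

9:43 AM on Jun 8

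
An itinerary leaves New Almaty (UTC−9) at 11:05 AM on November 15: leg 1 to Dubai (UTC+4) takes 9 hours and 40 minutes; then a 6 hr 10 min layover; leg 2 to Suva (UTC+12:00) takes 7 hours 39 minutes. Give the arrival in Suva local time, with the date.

7:34 AM on November 17

Convert departure to UTC: 11:05 AM + 9:00 = 8:05 PM UTC on Nov 15.
Add 9 hours and 40 minutes leg 1 → 5:45 AM UTC (Nov 16).
Add 6 hours 10 minutes layover in Dubai → 11:55 AM UTC.
Add 7 hours and 39 minutes leg 2 → 7:34 PM UTC.
Suva is UTC+12:00, so local arrival = 7:34 PM + 12:00 = 7:34 AM on Nov 17.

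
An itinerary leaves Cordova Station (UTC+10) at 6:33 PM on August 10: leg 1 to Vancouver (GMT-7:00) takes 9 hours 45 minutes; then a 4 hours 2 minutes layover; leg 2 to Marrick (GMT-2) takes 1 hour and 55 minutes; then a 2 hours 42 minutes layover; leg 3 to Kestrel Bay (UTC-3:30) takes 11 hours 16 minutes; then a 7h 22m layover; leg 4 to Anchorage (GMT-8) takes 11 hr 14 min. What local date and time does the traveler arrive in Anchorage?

Convert departure to UTC: 6:33 PM − 10:00 = 8:33 AM UTC on Aug 10.
Add 9 hours 45 minutes leg 1 → 6:18 PM UTC.
Add 4 hours 2 minutes layover in Vancouver → 10:20 PM UTC.
Add 1 hour and 55 minutes leg 2 → 12:15 AM UTC (Aug 11).
Add 2 hours 42 minutes layover in Marrick → 2:57 AM UTC.
Add 11 hours 16 minutes leg 3 → 2:13 PM UTC.
Add 7 hours and 22 minutes layover in Kestrel Bay → 9:35 PM UTC.
Add 11 hours and 14 minutes leg 4 → 8:49 AM UTC (Aug 12).
Anchorage is UTC−8:00, so local arrival = 8:49 AM − 8:00 = 12:49 AM on Aug 12.

12:49 AM on August 12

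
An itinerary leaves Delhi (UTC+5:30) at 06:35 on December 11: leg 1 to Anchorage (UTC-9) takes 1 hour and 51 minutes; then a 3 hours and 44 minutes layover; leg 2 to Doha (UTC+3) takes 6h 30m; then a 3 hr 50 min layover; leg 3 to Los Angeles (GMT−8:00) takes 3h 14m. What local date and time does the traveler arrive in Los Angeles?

12:14 on Dec 11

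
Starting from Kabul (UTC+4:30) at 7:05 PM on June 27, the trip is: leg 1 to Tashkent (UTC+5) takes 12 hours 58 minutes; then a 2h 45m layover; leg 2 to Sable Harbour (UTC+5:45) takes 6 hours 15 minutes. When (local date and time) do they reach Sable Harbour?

6:18 PM on June 28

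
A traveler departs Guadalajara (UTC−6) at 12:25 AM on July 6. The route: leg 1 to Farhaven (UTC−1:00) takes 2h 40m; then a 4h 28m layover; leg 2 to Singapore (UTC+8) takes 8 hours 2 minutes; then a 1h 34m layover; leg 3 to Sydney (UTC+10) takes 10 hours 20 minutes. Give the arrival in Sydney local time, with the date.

7:29 PM on Jul 7

Convert departure to UTC: 12:25 AM + 6:00 = 6:25 AM UTC on Jul 6.
Add 2 hours 40 minutes leg 1 → 9:05 AM UTC.
Add 4 hours 28 minutes layover in Farhaven → 1:33 PM UTC.
Add 8 hours 2 minutes leg 2 → 9:35 PM UTC.
Add 1 hour 34 minutes layover in Singapore → 11:09 PM UTC.
Add 10 hours 20 minutes leg 3 → 9:29 AM UTC (Jul 7).
Sydney is UTC+10:00, so local arrival = 9:29 AM + 10:00 = 7:29 PM on Jul 7.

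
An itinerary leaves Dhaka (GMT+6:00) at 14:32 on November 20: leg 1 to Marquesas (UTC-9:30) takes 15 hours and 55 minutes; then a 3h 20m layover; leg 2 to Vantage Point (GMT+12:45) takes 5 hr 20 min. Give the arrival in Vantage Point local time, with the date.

Convert departure to UTC: 14:32 − 6:00 = 08:32 UTC on Nov 20.
Add 15 hours 55 minutes leg 1 → 00:27 UTC (Nov 21).
Add 3 hours 20 minutes layover in Marquesas → 03:47 UTC.
Add 5 hours 20 minutes leg 2 → 09:07 UTC.
Vantage Point is UTC+12:45, so local arrival = 09:07 + 12:45 = 21:52 on Nov 21.

21:52 on November 21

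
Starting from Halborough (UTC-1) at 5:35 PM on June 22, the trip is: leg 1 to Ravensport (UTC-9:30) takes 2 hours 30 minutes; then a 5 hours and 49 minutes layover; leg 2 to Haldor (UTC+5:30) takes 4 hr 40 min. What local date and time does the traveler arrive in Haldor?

1:04 PM on Jun 23

Convert departure to UTC: 5:35 PM + 1:00 = 6:35 PM UTC on Jun 22.
Add 2 hours 30 minutes leg 1 → 9:05 PM UTC.
Add 5 hours and 49 minutes layover in Ravensport → 2:54 AM UTC (Jun 23).
Add 4 hours and 40 minutes leg 2 → 7:34 AM UTC.
Haldor is UTC+5:30, so local arrival = 7:34 AM + 5:30 = 1:04 PM on Jun 23.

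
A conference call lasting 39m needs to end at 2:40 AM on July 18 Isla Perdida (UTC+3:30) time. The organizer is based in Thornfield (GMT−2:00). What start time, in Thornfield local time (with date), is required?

Target end time in UTC: 2:40 AM − 3:30 = 11:10 PM on Jul 17.
Subtract 39 minutes → start 10:31 PM UTC on Jul 17.
Thornfield is UTC−2:00: 10:31 PM − 2:00 = 8:31 PM on Jul 17.

8:31 PM on July 17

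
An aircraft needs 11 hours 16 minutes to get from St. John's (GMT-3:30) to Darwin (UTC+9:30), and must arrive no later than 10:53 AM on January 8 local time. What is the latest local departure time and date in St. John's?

10:37 AM on January 7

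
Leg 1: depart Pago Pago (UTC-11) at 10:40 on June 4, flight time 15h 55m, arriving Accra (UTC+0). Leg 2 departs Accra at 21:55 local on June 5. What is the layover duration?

Convert departure to UTC: 10:40 + 11:00 = 21:40 UTC on Jun 4.
Add 15 hours 55 minutes flight time → 13:35 UTC (Jun 5).
Accra is UTC+0, so local arrival is the same: 13:35 on Jun 5.
Layover = 21:55 − 13:35 = 8 hours 20 minutes.

8 hours 20 minutes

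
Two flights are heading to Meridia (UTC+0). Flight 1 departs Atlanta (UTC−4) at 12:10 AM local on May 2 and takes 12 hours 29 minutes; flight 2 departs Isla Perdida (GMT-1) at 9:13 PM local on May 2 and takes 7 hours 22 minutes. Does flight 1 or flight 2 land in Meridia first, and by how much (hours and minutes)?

the first, by 12 hours 56 minutes

Flight 1 in UTC: 12:10 AM + 4:00 = 4:10 AM on May 2.
+12 hours 29 minutes → arrive 4:39 PM UTC on May 2.
Flight 2 in UTC: 9:13 PM + 1:00 = 10:13 PM on May 2.
+7 hours 22 minutes → arrive 5:35 AM UTC on May 3.
Flight 1 lands earlier by 12 hours 56 minutes.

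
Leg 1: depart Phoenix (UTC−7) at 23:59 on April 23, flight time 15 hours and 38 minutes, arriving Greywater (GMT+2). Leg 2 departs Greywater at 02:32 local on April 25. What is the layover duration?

1 hour 55 minutes

Convert departure to UTC: 23:59 + 7:00 = 06:59 UTC on Apr 24.
Add 15 hours and 38 minutes flight time → 22:37 UTC.
Greywater is UTC+2:00, so local arrival = 22:37 + 2:00 = 00:37 on Apr 25.
Layover = 02:32 − 00:37 = 1 hour 55 minutes.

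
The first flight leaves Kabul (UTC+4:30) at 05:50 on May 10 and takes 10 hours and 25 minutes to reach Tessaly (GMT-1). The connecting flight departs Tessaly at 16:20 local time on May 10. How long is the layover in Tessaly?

5 hours 35 minutes

Convert departure to UTC: 05:50 − 4:30 = 01:20 UTC on May 10.
Add 10 hours 25 minutes flight time → 11:45 UTC.
Tessaly is UTC−1:00, so local arrival = 11:45 − 1:00 = 10:45 on May 10.
Layover = 16:20 − 10:45 = 5 hours 35 minutes.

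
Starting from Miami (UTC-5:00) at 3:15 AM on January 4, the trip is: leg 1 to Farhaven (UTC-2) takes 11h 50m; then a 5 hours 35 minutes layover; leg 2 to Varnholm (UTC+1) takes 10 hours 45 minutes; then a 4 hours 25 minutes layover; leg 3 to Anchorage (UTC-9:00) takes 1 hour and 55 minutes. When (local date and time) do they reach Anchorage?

Convert departure to UTC: 3:15 AM + 5:00 = 8:15 AM UTC on Jan 4.
Add 11 hours 50 minutes leg 1 → 8:05 PM UTC.
Add 5 hours and 35 minutes layover in Farhaven → 1:40 AM UTC (Jan 5).
Add 10 hours and 45 minutes leg 2 → 12:25 PM UTC.
Add 4 hours 25 minutes layover in Varnholm → 4:50 PM UTC.
Add 1 hour and 55 minutes leg 3 → 6:45 PM UTC.
Anchorage is UTC−9:00, so local arrival = 6:45 PM − 9:00 = 9:45 AM on Jan 5.

9:45 AM on Jan 5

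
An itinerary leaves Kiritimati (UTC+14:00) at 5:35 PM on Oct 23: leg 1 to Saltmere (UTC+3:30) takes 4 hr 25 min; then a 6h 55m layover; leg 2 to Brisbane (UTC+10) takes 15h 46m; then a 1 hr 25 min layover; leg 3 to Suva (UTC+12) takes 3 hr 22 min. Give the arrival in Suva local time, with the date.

Convert departure to UTC: 5:35 PM − 14:00 = 3:35 AM UTC on Oct 23.
Add 4 hours 25 minutes leg 1 → 8:00 AM UTC.
Add 6 hours and 55 minutes layover in Saltmere → 2:55 PM UTC.
Add 15 hours and 46 minutes leg 2 → 6:41 AM UTC (Oct 24).
Add 1 hour and 25 minutes layover in Brisbane → 8:06 AM UTC.
Add 3 hours 22 minutes leg 3 → 11:28 AM UTC.
Suva is UTC+12:00, so local arrival = 11:28 AM + 12:00 = 11:28 PM on Oct 24.

11:28 PM on October 24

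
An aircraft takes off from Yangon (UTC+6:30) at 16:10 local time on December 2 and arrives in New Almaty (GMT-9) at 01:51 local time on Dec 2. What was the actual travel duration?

Departure in UTC: 16:10 − 6:30 = 09:40 on Dec 2.
Arrival in UTC: 01:51 + 9:00 = 10:51 on Dec 2.
Elapsed = 10:51 − 09:40 = 1 hour 11 minutes.

1 hour 11 minutes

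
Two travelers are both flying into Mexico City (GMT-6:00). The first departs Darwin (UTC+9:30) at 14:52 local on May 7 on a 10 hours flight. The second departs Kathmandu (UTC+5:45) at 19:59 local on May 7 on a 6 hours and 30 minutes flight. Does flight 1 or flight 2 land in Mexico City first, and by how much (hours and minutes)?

the first, by 5 hours 22 minutes

Flight 1 in UTC: 14:52 − 9:30 = 05:22 on May 7.
+10 hours → arrive 15:22 UTC on May 7.
Flight 2 in UTC: 19:59 − 5:45 = 14:14 on May 7.
+6 hours 30 minutes → arrive 20:44 UTC on May 7.
Flight 1 lands earlier by 5 hours 22 minutes.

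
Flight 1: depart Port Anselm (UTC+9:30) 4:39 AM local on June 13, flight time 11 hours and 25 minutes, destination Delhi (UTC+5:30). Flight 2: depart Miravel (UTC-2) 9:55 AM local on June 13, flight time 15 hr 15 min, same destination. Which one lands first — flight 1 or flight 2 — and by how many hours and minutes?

Flight 1 in UTC: 4:39 AM − 9:30 = 7:09 PM on Jun 12.
+11 hours 25 minutes → arrive 6:34 AM UTC on Jun 13.
Flight 2 in UTC: 9:55 AM + 2:00 = 11:55 AM on Jun 13.
+15 hours and 15 minutes → arrive 3:10 AM UTC on Jun 14.
Flight 1 lands earlier by 20 hours 36 minutes.

the first, by 20 hours 36 minutes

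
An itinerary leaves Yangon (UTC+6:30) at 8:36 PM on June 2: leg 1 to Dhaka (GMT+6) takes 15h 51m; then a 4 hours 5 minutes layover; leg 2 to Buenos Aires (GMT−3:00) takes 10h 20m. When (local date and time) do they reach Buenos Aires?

5:22 PM on June 3

Convert departure to UTC: 8:36 PM − 6:30 = 2:06 PM UTC on Jun 2.
Add 15 hours 51 minutes leg 1 → 5:57 AM UTC (Jun 3).
Add 4 hours 5 minutes layover in Dhaka → 10:02 AM UTC.
Add 10 hours 20 minutes leg 2 → 8:22 PM UTC.
Buenos Aires is UTC−3:00, so local arrival = 8:22 PM − 3:00 = 5:22 PM on Jun 3.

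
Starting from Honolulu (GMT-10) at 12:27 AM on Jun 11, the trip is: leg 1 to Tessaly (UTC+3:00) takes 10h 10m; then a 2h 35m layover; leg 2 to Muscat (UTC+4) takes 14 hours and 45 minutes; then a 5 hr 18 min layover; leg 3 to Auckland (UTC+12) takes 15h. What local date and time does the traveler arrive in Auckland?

10:15 PM on June 13

Convert departure to UTC: 12:27 AM + 10:00 = 10:27 AM UTC on Jun 11.
Add 10 hours 10 minutes leg 1 → 8:37 PM UTC.
Add 2 hours and 35 minutes layover in Tessaly → 11:12 PM UTC.
Add 14 hours and 45 minutes leg 2 → 1:57 PM UTC (Jun 12).
Add 5 hours and 18 minutes layover in Muscat → 7:15 PM UTC.
Add 15 hours leg 3 → 10:15 AM UTC (Jun 13).
Auckland is UTC+12:00, so local arrival = 10:15 AM + 12:00 = 10:15 PM on Jun 13.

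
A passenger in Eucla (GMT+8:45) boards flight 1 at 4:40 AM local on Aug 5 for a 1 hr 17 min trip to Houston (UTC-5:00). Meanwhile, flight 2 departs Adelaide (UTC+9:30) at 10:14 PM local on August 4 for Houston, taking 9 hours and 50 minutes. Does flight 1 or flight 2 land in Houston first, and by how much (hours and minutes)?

the first, by 1 hour 22 minutes

Flight 1 in UTC: 4:40 AM − 8:45 = 7:55 PM on Aug 4.
+1 hour 17 minutes → arrive 9:12 PM UTC on Aug 4.
Flight 2 in UTC: 10:14 PM − 9:30 = 12:44 PM on Aug 4.
+9 hours and 50 minutes → arrive 10:34 PM UTC on Aug 4.
Flight 1 lands earlier by 1 hour 22 minutes.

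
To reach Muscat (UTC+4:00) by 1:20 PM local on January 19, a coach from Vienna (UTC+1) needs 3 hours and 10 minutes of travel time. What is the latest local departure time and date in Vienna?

7:10 AM on January 19

Target arrival in UTC: 1:20 PM − 4:00 = 9:20 AM on Jan 19.
Subtract 3 hours and 10 minutes → departure 6:10 AM UTC on Jan 19.
Vienna is UTC+1:00: 6:10 AM + 1:00 = 7:10 AM on Jan 19.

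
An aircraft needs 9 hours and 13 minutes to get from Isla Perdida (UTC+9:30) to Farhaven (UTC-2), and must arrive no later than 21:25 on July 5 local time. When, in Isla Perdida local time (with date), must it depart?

Target arrival in UTC: 21:25 + 2:00 = 23:25 on Jul 5.
Subtract 9 hours 13 minutes → departure 14:12 UTC on Jul 5.
Isla Perdida is UTC+9:30: 14:12 + 9:30 = 23:42 on Jul 5.

23:42 on July 5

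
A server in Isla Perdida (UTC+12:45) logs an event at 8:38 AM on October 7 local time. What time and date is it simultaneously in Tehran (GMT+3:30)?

11:23 PM on October 6

In UTC: 8:38 AM − 12:45 = 7:53 PM on Oct 6.
Tehran is UTC+3:30: 7:53 PM + 3:30 = 11:23 PM on Oct 6.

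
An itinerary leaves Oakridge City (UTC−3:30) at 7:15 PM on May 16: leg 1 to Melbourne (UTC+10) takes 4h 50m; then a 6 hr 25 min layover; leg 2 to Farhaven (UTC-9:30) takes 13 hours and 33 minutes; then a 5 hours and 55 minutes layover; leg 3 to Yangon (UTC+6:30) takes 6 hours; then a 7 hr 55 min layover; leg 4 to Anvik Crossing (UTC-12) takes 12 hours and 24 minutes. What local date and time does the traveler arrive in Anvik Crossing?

Convert departure to UTC: 7:15 PM + 3:30 = 10:45 PM UTC on May 16.
Add 4 hours 50 minutes leg 1 → 3:35 AM UTC (May 17).
Add 6 hours 25 minutes layover in Melbourne → 10:00 AM UTC.
Add 13 hours and 33 minutes leg 2 → 11:33 PM UTC.
Add 5 hours and 55 minutes layover in Farhaven → 5:28 AM UTC (May 18).
Add 6 hours leg 3 → 11:28 AM UTC.
Add 7 hours 55 minutes layover in Yangon → 7:23 PM UTC.
Add 12 hours and 24 minutes leg 4 → 7:47 AM UTC (May 19).
Anvik Crossing is UTC−12:00, so local arrival = 7:47 AM − 12:00 = 7:47 PM on May 18.

7:47 PM on May 18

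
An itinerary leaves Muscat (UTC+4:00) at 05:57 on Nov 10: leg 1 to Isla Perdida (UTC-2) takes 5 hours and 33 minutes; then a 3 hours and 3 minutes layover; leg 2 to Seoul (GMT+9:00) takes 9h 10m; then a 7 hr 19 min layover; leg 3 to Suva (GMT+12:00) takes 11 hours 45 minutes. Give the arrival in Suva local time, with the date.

Convert departure to UTC: 05:57 − 4:00 = 01:57 UTC on Nov 10.
Add 5 hours 33 minutes leg 1 → 07:30 UTC.
Add 3 hours and 3 minutes layover in Isla Perdida → 10:33 UTC.
Add 9 hours 10 minutes leg 2 → 19:43 UTC.
Add 7 hours 19 minutes layover in Seoul → 03:02 UTC (Nov 11).
Add 11 hours 45 minutes leg 3 → 14:47 UTC.
Suva is UTC+12:00, so local arrival = 14:47 + 12:00 = 02:47 on Nov 12.

02:47 on Nov 12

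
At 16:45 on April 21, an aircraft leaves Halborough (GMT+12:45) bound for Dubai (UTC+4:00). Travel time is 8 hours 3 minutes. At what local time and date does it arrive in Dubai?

16:03 on Apr 21

Convert departure to UTC: 16:45 − 12:45 = 04:00 UTC on Apr 21.
Add 8 hours and 3 minutes travel time → 12:03 UTC.
Dubai is UTC+4:00, so local arrival = 12:03 + 4:00 = 16:03 on Apr 21.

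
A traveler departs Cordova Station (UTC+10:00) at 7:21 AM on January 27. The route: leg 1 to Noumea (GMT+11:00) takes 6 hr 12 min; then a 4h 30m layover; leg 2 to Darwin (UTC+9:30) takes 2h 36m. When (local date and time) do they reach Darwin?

Convert departure to UTC: 7:21 AM − 10:00 = 9:21 PM UTC on Jan 26.
Add 6 hours 12 minutes leg 1 → 3:33 AM UTC (Jan 27).
Add 4 hours and 30 minutes layover in Noumea → 8:03 AM UTC.
Add 2 hours and 36 minutes leg 2 → 10:39 AM UTC.
Darwin is UTC+9:30, so local arrival = 10:39 AM + 9:30 = 8:09 PM on Jan 27.

8:09 PM on January 27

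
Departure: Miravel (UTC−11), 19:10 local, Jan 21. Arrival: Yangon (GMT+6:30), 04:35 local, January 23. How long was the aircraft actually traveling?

15 hours 55 minutes

Departure in UTC: 19:10 + 11:00 = 06:10 on Jan 22.
Arrival in UTC: 04:35 − 6:30 = 22:05 on Jan 22.
Elapsed = 22:05 − 06:10 = 15 hours 55 minutes.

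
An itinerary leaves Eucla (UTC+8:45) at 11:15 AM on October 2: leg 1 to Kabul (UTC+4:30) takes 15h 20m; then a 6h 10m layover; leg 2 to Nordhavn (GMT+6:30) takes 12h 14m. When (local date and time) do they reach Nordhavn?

Convert departure to UTC: 11:15 AM − 8:45 = 2:30 AM UTC on Oct 2.
Add 15 hours and 20 minutes leg 1 → 5:50 PM UTC.
Add 6 hours 10 minutes layover in Kabul → 12:00 AM UTC (Oct 3).
Add 12 hours 14 minutes leg 2 → 12:14 PM UTC.
Nordhavn is UTC+6:30, so local arrival = 12:14 PM + 6:30 = 6:44 PM on Oct 3.

6:44 PM on October 3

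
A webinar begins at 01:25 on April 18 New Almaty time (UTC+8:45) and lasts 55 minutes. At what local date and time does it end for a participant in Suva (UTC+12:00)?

Convert start to UTC: 01:25 − 8:45 = 16:40 UTC on Apr 17.
Add 55 minutes duration → 17:35 UTC.
Suva is UTC+12:00, so local end time = 17:35 + 12:00 = 05:35 on Apr 18.

05:35 on Apr 18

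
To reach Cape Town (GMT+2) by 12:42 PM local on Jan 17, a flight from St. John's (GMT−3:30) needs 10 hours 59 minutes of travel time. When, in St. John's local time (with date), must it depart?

Target arrival in UTC: 12:42 PM − 2:00 = 10:42 AM on Jan 17.
Subtract 10 hours and 59 minutes → departure 11:43 PM UTC on Jan 16.
St. John's is UTC−3:30: 11:43 PM − 3:30 = 8:13 PM on Jan 16.

8:13 PM on January 16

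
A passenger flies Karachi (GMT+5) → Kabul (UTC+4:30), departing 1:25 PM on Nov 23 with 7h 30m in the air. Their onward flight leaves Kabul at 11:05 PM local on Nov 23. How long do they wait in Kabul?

2 hours 40 minutes

Convert departure to UTC: 1:25 PM − 5:00 = 8:25 AM UTC on Nov 23.
Add 7 hours 30 minutes flight time → 3:55 PM UTC.
Kabul is UTC+4:30, so local arrival = 3:55 PM + 4:30 = 8:25 PM on Nov 23.
Layover = 11:05 PM − 8:25 PM = 2 hours 40 minutes.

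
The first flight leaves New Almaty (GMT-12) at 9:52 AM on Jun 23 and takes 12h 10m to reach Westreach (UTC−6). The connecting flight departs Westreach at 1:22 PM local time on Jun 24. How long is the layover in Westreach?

Convert departure to UTC: 9:52 AM + 12:00 = 9:52 PM UTC on Jun 23.
Add 12 hours 10 minutes flight time → 10:02 AM UTC (Jun 24).
Westreach is UTC−6:00, so local arrival = 10:02 AM − 6:00 = 4:02 AM on Jun 24.
Layover = 1:22 PM − 4:02 AM = 9 hours 20 minutes.

9 hours 20 minutes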